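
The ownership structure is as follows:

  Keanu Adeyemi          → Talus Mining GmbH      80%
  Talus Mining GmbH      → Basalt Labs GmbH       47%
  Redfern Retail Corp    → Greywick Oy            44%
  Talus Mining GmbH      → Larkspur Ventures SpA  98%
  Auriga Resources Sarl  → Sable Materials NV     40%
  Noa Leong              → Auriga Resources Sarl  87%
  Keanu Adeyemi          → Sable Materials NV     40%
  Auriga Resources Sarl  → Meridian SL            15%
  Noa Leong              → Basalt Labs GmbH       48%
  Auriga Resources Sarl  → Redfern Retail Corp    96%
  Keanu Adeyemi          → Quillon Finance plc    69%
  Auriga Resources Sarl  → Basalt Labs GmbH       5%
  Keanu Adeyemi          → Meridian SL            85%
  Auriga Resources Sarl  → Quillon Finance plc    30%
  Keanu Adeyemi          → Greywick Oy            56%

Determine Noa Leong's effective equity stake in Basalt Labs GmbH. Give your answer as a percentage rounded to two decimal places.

52.35%

Noa reaches Basalt along 2 paths.
Direct stake: 48% = 48%.
Via Auriga: 87% × 5% = 4.35%.
Total: 48% + 4.35% = 52.35%.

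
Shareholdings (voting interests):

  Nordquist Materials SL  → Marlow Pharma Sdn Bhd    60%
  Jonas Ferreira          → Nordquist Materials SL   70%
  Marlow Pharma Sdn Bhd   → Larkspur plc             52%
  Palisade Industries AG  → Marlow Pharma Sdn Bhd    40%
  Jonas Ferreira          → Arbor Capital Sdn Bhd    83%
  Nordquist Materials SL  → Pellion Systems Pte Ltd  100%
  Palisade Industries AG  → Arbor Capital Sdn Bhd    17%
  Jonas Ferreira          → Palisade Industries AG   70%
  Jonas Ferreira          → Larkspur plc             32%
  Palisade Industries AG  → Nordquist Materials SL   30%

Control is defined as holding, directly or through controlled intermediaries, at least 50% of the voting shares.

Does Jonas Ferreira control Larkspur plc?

Yes

Jonas holds 70% of Palisade, so Jonas controls Palisade.
Jonas and Palisade together hold 70% + 30% = 100% of Nordquist, so Jonas controls Nordquist.
Nordquist and Palisade together hold 60% + 40% = 100% of Marlow, so Jonas controls Marlow.
Jonas and Marlow together hold 32% + 52% = 84% of Larkspur, so Jonas controls Larkspur.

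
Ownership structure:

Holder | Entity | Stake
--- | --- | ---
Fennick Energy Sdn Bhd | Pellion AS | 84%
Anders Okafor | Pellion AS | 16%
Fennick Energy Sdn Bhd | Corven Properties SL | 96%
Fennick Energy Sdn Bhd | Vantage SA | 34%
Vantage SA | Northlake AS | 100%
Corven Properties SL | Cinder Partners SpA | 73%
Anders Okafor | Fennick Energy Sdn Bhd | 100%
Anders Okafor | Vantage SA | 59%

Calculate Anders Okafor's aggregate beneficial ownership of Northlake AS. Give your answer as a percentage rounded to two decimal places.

93.00%

Anders reaches Northlake along 2 paths.
Via Vantage: 59% × 100% = 59%.
Via Fennick → Vantage: 100% × 34% × 100% = 34%.
Total: 59% + 34% = 93%.
Rounded: 93.00%.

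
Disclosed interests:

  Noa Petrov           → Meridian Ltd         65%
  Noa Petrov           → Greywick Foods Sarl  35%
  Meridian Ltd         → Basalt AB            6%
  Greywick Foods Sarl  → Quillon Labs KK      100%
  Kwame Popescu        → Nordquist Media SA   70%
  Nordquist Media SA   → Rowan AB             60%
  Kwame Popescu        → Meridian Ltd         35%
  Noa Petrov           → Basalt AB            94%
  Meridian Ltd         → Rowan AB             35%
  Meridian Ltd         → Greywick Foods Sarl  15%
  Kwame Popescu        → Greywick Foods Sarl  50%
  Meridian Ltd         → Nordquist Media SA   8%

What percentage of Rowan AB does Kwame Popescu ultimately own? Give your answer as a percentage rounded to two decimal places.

Kwame reaches Rowan along 3 paths.
Via Nordquist: 70% × 60% = 42%.
Via Meridian → Nordquist: 35% × 8% × 60% = 1.68%.
Via Meridian: 35% × 35% = 12.25%.
Total: 42% + 1.68% + 12.25% = 55.93%.

55.93%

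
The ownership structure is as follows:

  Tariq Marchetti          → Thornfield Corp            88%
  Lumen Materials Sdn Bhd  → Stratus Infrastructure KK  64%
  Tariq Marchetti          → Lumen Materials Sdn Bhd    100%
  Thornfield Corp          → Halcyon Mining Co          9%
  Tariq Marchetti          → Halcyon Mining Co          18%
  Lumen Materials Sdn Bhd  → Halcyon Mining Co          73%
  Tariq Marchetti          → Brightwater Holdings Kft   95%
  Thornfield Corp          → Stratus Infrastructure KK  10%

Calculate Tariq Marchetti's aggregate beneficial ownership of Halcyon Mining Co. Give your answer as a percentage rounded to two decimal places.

Tariq reaches Halcyon along 3 paths.
Via Thornfield: 88% × 9% = 7.92%.
Direct stake: 18% = 18%.
Via Lumen: 100% × 73% = 73%.
Total: 7.92% + 18% + 73% = 98.92%.

98.92%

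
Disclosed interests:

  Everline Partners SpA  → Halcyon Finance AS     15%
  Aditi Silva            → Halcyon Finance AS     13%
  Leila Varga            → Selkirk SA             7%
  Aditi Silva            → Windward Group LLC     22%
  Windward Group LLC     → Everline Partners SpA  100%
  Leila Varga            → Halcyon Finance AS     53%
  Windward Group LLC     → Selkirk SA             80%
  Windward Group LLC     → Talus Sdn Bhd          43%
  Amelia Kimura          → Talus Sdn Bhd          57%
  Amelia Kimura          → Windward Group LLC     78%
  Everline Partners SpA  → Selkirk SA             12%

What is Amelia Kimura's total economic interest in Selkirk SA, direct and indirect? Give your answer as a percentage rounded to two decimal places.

Amelia reaches Selkirk along 2 paths.
Via Windward → Everline: 78% × 100% × 12% = 9.36%.
Via Windward: 78% × 80% = 62.4%.
Total: 9.36% + 62.4% = 71.76%.

71.76%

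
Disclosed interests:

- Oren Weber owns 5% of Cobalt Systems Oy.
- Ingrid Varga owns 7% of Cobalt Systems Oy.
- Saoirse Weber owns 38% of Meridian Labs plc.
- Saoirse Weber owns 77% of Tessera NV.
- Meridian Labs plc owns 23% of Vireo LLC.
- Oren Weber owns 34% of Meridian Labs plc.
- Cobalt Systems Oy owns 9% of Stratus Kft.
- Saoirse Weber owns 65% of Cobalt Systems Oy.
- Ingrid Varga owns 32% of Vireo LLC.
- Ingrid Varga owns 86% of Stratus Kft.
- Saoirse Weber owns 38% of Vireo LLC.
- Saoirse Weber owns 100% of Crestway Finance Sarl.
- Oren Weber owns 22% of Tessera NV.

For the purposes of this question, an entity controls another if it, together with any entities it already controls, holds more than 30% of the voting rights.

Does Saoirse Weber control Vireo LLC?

Saoirse holds 38% of Meridian, so Saoirse controls Meridian.
Saoirse and Meridian together hold 38% + 23% = 61% of Vireo, so Saoirse controls Vireo.

Yes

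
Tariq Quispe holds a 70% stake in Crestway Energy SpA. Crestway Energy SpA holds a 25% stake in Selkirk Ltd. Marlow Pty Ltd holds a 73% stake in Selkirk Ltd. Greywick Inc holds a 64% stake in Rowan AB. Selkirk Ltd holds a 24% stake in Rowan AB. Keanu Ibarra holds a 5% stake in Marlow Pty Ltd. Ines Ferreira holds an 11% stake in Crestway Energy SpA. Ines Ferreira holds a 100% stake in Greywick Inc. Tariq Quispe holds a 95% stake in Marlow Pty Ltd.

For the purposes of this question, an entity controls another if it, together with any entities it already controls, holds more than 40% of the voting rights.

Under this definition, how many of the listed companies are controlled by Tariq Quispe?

3

Tariq holds 95% of Marlow, so Tariq controls Marlow.
Tariq holds 70% of Crestway, so Tariq controls Crestway.
Crestway and Marlow together hold 25% + 73% = 98% of Selkirk, so Tariq controls Selkirk.
No other company's threshold is met.
Tariq controls 3 companies.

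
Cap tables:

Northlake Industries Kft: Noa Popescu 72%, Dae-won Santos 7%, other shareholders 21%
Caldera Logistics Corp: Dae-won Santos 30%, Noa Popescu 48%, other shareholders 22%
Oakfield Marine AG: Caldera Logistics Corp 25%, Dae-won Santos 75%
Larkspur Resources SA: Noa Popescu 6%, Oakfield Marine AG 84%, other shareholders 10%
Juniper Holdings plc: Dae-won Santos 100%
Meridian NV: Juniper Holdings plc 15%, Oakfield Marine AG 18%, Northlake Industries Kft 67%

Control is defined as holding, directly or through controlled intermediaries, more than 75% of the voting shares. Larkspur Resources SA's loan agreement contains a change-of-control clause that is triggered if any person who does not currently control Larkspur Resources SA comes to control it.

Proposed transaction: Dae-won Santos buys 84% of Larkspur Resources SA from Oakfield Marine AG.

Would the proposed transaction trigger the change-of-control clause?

Yes

The purchase adds only to Dae-won's holdings (Oakfield's stake shrinks), so Dae-won is the only person who could newly come to control Larkspur.
Dae-won holds 100% of Juniper, so Dae-won controls Juniper.
Neither Dae-won nor any entity Dae-won controls holds any voting interest in Larkspur.
So before the transaction, Dae-won does not control Larkspur.
After the purchase, Dae-won holds 84% of Larkspur directly, and Oakfield's stake falls to 0%.
Dae-won holds 84% of Larkspur, so Dae-won controls Larkspur.
Dae-won did not control Larkspur before and does after, so the clause is triggered.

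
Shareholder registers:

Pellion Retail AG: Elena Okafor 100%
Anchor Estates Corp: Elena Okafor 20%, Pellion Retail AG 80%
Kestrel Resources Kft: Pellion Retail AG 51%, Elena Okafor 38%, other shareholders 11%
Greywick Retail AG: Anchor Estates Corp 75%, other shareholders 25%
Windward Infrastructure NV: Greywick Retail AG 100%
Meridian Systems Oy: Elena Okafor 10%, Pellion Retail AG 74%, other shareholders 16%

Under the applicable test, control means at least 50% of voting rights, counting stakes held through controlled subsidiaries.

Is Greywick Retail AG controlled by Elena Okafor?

Yes

Elena holds 100% of Pellion, so Elena controls Pellion.
Elena and Pellion together hold 20% + 80% = 100% of Anchor, so Elena controls Anchor.
Anchor holds 75% of Greywick, so Elena controls Greywick.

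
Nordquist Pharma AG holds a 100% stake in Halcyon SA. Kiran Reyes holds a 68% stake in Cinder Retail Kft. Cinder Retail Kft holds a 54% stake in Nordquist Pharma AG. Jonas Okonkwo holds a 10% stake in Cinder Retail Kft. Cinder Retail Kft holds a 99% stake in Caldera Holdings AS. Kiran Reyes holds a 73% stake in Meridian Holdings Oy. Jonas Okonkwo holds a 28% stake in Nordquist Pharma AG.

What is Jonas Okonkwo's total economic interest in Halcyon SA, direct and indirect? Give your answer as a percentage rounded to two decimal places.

Jonas reaches Halcyon along 2 paths.
Via Nordquist: 28% × 100% = 28%.
Via Cinder → Nordquist: 10% × 54% × 100% = 5.4%.
Total: 28% + 5.4% = 33.4%.
Rounded: 33.40%.

33.40%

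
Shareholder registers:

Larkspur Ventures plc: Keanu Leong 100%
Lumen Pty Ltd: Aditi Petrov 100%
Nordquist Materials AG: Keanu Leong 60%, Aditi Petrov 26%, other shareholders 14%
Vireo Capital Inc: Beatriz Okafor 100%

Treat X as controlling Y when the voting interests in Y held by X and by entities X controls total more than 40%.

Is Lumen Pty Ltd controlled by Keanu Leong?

No

Keanu holds 100% of Larkspur, so Keanu controls Larkspur.
Keanu holds 60% of Nordquist, so Keanu controls Nordquist.
Neither Keanu nor any entity Keanu controls holds any voting interest in Lumen.
So Keanu does not control Lumen.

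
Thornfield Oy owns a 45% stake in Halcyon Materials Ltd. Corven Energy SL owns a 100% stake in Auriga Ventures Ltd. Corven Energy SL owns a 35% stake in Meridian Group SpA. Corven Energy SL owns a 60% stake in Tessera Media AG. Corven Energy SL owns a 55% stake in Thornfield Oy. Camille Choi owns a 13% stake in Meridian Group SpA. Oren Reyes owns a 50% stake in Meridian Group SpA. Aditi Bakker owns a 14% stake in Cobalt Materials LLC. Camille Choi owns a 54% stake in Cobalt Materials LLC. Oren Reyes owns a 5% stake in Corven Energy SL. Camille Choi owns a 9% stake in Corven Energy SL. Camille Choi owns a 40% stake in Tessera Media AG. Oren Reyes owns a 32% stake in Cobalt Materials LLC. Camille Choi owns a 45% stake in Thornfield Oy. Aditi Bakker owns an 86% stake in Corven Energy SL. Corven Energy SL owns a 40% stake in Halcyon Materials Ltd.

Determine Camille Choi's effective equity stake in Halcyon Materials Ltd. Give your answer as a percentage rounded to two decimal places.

26.08%

Camille reaches Halcyon along 3 paths.
Via Corven: 9% × 40% = 3.6%.
Via Corven → Thornfield: 9% × 55% × 45% = 2.2275%.
Via Thornfield: 45% × 45% = 20.25%.
Total: 3.6% + 2.2275% + 20.25% = 26.0775%.
Rounded: 26.08%.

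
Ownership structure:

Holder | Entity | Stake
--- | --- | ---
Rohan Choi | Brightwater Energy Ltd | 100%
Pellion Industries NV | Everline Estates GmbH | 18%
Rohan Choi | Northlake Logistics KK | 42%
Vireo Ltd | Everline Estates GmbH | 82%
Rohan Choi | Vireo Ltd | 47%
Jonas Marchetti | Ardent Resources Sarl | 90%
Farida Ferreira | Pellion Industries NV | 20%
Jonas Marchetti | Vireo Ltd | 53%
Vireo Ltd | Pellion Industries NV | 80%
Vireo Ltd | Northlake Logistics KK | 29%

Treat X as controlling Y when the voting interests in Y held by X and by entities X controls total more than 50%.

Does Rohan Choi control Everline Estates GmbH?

Rohan holds 100% of Brightwater, so Rohan controls Brightwater.
Neither Rohan nor any entity Rohan controls holds any voting interest in Everline.
So Rohan does not control Everline.

No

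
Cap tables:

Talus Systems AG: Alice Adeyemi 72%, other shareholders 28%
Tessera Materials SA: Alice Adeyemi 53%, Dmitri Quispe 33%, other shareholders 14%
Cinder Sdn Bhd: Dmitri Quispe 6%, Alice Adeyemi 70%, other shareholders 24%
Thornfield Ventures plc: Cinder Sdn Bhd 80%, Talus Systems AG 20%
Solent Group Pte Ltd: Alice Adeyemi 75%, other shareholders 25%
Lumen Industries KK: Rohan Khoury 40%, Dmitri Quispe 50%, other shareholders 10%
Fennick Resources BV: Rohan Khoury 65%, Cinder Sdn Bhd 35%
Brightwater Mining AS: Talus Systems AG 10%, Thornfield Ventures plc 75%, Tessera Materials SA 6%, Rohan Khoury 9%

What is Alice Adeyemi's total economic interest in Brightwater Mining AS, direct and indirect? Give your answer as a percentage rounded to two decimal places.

Alice reaches Brightwater along 4 paths.
Via Talus: 72% × 10% = 7.2%.
Via Cinder → Thornfield: 70% × 80% × 75% = 42%.
Via Talus → Thornfield: 72% × 20% × 75% = 10.8%.
Via Tessera: 53% × 6% = 3.18%.
Total: 7.2% + 42% + 10.8% + 3.18% = 63.18%.

63.18%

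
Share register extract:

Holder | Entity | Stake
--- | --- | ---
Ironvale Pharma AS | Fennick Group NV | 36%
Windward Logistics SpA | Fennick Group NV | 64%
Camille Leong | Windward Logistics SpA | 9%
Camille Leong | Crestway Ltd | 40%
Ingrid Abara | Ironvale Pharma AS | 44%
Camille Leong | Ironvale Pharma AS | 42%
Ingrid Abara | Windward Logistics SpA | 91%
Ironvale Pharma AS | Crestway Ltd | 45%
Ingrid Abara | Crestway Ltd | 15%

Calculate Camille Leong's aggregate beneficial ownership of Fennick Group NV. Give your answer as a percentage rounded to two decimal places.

20.88%

Camille reaches Fennick along 2 paths.
Via Windward: 9% × 64% = 5.76%.
Via Ironvale: 42% × 36% = 15.12%.
Total: 5.76% + 15.12% = 20.88%.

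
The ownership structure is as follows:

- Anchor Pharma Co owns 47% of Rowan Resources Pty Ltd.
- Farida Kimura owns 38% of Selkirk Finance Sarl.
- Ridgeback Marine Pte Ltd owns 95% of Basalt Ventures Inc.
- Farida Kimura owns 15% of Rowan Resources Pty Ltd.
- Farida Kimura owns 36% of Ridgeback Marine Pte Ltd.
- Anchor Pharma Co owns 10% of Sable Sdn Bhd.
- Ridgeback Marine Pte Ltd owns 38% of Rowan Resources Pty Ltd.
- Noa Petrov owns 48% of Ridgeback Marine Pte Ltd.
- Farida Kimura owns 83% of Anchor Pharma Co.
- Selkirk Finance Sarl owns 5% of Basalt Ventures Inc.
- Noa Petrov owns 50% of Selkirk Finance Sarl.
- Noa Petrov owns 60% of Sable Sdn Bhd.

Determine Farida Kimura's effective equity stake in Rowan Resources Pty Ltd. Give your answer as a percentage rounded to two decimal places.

67.69%

Farida reaches Rowan along 3 paths.
Direct stake: 15% = 15%.
Via Anchor: 83% × 47% = 39.01%.
Via Ridgeback: 36% × 38% = 13.68%.
Total: 15% + 39.01% + 13.68% = 67.69%.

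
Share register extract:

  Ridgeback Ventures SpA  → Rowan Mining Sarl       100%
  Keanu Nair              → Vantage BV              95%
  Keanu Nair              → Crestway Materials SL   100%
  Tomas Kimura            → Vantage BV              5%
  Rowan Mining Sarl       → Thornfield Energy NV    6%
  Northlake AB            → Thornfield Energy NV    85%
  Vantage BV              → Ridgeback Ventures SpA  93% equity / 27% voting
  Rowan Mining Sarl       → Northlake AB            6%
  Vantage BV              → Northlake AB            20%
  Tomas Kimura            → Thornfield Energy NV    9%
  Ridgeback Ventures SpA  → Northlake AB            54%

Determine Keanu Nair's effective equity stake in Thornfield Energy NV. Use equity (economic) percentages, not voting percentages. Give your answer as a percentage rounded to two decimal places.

Keanu reaches Thornfield along 4 paths.
Via Vantage → Ridgeback → Rowan: 95% × 93% × 100% × 6% = 5.301%.
Via Vantage → Northlake: 95% × 20% × 85% = 16.15%.
Via Vantage → Ridgeback → Northlake: 95% × 93% × 54% × 85% = 40.55265%.
Via Vantage → Ridgeback → Rowan → Northlake: 95% × 93% × 100% × 6% × 85% = 4.50585%.
Total: 5.301% + 16.15% + 40.55265% + 4.50585% = 66.5095%.
Rounded: 66.51%.

66.51%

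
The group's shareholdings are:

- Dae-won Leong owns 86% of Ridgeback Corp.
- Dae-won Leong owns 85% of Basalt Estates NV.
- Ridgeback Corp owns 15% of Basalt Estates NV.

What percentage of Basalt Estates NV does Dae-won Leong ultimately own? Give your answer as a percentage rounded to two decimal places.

97.90%

Dae-won reaches Basalt along 2 paths.
Direct stake: 85% = 85%.
Via Ridgeback: 86% × 15% = 12.9%.
Total: 85% + 12.9% = 97.9%.
Rounded: 97.90%.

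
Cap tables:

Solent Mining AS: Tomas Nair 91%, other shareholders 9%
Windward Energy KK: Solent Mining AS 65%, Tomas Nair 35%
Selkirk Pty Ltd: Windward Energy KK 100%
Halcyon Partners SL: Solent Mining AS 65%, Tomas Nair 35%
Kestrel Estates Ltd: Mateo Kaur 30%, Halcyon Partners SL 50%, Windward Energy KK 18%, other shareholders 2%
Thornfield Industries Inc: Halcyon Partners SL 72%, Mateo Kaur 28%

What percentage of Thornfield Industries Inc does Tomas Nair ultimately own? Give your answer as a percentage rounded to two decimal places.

Tomas reaches Thornfield along 2 paths.
Via Solent → Halcyon: 91% × 65% × 72% = 42.588%.
Via Halcyon: 35% × 72% = 25.2%.
Total: 42.588% + 25.2% = 67.788%.
Rounded: 67.79%.

67.79%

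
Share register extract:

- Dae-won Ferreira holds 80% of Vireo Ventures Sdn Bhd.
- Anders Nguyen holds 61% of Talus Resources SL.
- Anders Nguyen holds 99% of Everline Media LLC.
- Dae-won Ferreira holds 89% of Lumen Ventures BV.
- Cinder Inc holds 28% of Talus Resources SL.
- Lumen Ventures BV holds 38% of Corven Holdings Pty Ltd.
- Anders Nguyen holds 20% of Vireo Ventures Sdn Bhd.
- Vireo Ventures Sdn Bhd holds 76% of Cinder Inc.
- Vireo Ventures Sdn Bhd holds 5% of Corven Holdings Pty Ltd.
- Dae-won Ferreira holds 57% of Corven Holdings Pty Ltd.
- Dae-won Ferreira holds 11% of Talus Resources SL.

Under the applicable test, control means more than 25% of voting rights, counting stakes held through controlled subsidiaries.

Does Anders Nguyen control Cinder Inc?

No

Anders holds 61% of Talus, so Anders controls Talus.
Anders holds 99% of Everline, so Anders controls Everline.
Neither Anders nor any entity Anders controls holds any voting interest in Cinder.
So Anders does not control Cinder.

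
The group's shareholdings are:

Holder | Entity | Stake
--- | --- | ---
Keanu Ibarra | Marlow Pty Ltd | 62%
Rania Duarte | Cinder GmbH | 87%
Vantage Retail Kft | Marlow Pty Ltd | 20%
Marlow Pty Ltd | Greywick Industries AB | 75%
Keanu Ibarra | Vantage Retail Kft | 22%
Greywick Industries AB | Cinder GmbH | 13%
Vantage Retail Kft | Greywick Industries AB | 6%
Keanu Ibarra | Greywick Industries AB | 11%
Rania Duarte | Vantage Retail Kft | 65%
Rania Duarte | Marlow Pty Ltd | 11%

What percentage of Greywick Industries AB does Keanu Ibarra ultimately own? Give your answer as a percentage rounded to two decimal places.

62.12%

Keanu reaches Greywick along 4 paths.
Direct stake: 11% = 11%.
Via Vantage → Marlow: 22% × 20% × 75% = 3.3%.
Via Marlow: 62% × 75% = 46.5%.
Via Vantage: 22% × 6% = 1.32%.
Total: 11% + 3.3% + 46.5% + 1.32% = 62.12%.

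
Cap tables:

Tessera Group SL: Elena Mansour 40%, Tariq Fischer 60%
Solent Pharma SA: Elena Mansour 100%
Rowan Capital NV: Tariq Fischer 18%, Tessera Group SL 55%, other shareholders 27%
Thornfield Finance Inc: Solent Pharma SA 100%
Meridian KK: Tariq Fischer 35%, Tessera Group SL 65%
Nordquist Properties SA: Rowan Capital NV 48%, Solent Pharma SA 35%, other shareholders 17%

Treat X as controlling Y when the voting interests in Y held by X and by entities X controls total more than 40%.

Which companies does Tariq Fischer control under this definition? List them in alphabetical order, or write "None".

Meridian KK, Nordquist Properties SA, Rowan Capital NV, Tessera Group SL

Tariq holds 60% of Tessera, so Tariq controls Tessera.
Tariq and Tessera together hold 18% + 55% = 73% of Rowan, so Tariq controls Rowan.
Tariq and Tessera together hold 35% + 65% = 100% of Meridian, so Tariq controls Meridian.
Rowan holds 48% of Nordquist, so Tariq controls Nordquist.
No other company's threshold is met.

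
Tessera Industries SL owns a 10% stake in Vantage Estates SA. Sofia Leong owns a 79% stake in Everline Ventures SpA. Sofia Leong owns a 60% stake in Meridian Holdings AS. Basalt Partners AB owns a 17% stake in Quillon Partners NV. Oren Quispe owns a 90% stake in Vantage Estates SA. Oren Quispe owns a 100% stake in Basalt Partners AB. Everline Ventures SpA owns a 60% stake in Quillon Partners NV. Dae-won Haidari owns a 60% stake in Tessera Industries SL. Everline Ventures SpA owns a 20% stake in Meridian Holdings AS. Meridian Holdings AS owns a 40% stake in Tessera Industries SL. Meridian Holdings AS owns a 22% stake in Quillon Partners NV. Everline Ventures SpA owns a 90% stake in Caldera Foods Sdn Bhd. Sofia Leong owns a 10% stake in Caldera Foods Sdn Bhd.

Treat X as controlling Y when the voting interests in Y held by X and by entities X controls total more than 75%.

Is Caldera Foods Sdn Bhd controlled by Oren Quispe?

Oren holds 100% of Basalt, so Oren controls Basalt.
Oren holds 90% of Vantage, so Oren controls Vantage.
Neither Oren nor any entity Oren controls holds any voting interest in Caldera.
So Oren does not control Caldera.

No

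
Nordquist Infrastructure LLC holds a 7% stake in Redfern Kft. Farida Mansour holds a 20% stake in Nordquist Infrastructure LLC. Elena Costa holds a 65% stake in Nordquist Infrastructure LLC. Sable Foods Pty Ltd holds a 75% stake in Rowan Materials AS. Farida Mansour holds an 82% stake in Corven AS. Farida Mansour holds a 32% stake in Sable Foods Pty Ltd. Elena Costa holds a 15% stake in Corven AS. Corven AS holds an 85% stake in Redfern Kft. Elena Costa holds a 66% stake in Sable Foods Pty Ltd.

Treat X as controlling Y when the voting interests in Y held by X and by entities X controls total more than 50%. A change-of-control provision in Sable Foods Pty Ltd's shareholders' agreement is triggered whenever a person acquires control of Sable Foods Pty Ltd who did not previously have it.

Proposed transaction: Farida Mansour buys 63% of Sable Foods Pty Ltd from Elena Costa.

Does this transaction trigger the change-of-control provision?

Yes

The purchase adds only to Farida's holdings (Elena's stake shrinks), so Farida is the only person who could newly come to control Sable.
Farida holds 82% of Corven, so Farida controls Corven.
Corven holds 85% of Redfern, so Farida controls Redfern.
In Sable, Farida's side holds only 32%, not > 50%.
So before the transaction, Farida does not control Sable.
After the purchase, Farida's direct stake in Sable rises to 32% + 63% = 95%, and Elena's stake falls to 3%.
Farida holds 95% of Sable, so Farida controls Sable.
Farida did not control Sable before and does after, so the clause is triggered.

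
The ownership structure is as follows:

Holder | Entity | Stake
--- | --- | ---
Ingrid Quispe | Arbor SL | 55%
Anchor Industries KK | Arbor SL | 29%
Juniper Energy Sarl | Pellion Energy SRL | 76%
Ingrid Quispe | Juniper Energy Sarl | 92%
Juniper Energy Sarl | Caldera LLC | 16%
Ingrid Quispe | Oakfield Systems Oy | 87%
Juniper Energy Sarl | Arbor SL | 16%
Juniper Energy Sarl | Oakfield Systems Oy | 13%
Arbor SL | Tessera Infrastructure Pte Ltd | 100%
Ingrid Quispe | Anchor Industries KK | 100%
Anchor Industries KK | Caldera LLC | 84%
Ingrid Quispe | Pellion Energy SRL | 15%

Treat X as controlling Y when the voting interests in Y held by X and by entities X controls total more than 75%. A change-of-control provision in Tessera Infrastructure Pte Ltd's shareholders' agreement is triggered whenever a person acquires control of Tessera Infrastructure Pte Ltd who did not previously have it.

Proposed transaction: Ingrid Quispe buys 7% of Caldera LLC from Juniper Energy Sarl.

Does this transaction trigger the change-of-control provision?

No

The purchase adds only to Ingrid's holdings (Juniper's stake shrinks), so Ingrid is the only person who could newly come to control Tessera.
Ingrid holds 100% of Anchor, so Ingrid controls Anchor.
Ingrid holds 92% of Juniper, so Ingrid controls Juniper.
Juniper and Ingrid and Anchor together hold 16% + 55% + 29% = 100% of Arbor, so Ingrid controls Arbor.
Arbor holds 100% of Tessera, so Ingrid controls Tessera.
So Ingrid already controls Tessera before the transaction.
After the purchase, Ingrid holds 7% of Caldera directly, and Juniper's stake falls to 9%.
Ingrid controlled Tessera already, so this is not a new person acquiring control; every other person's position is unchanged or reduced.
No new person acquires control, so the clause is not triggered.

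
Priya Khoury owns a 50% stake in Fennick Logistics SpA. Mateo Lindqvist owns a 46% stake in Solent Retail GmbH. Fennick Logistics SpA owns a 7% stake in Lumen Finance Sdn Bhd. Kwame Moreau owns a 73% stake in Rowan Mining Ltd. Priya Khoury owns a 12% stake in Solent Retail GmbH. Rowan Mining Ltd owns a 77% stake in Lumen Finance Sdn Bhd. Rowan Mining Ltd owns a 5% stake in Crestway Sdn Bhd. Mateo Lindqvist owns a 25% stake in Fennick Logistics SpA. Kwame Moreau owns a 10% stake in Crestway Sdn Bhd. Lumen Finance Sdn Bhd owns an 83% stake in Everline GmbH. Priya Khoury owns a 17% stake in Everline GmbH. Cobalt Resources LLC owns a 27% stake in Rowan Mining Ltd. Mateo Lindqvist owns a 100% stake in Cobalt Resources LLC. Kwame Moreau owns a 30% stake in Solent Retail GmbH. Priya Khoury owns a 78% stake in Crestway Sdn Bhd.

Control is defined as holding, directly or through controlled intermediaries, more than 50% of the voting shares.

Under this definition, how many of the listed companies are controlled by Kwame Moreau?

3

Kwame holds 73% of Rowan, so Kwame controls Rowan.
Rowan holds 77% of Lumen, so Kwame controls Lumen.
Lumen holds 83% of Everline, so Kwame controls Everline.
No other company's threshold is met.
Kwame controls 3 companies.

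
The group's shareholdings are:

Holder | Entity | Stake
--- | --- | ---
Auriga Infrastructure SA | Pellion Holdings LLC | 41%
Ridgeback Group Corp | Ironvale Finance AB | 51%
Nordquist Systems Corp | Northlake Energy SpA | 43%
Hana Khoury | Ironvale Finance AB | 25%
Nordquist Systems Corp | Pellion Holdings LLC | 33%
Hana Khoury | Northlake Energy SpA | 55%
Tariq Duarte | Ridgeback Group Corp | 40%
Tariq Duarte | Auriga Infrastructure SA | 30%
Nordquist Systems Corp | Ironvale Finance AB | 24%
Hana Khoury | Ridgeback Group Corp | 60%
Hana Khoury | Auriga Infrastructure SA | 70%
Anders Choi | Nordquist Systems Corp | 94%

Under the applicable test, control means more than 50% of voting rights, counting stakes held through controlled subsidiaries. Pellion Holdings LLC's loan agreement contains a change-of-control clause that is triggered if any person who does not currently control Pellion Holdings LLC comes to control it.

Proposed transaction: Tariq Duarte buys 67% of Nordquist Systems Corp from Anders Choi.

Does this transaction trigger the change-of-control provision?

No

The purchase adds only to Tariq's holdings (Anders's stake shrinks), so Tariq is the only person who could newly come to control Pellion.
Tariq's largest direct stake is 40% in Ridgeback, which does not meet the threshold, so Tariq controls no company.
Neither Tariq nor any entity Tariq controls holds any voting interest in Pellion.
So before the transaction, Tariq does not control Pellion.
After the purchase, Tariq holds 67% of Nordquist directly, and Anders's stake falls to 27%.
Tariq holds 67% of Nordquist, so Tariq controls Nordquist.
After the transaction, Tariq's side holds 33% of Pellion, not > 50%, so Tariq still does not control Pellion.
No new person acquires control, so the clause is not triggered.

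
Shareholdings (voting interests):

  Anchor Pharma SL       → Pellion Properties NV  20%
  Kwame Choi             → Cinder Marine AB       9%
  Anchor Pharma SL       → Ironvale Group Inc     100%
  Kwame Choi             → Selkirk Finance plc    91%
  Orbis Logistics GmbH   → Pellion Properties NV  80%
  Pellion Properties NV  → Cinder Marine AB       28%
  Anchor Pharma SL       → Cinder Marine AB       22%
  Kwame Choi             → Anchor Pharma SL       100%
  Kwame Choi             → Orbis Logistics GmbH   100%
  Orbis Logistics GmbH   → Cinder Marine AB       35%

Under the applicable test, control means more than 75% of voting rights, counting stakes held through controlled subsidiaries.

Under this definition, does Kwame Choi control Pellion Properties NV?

Kwame holds 100% of Orbis, so Kwame controls Orbis.
Kwame holds 100% of Anchor, so Kwame controls Anchor.
Anchor and Orbis together hold 20% + 80% = 100% of Pellion, so Kwame controls Pellion.

Yes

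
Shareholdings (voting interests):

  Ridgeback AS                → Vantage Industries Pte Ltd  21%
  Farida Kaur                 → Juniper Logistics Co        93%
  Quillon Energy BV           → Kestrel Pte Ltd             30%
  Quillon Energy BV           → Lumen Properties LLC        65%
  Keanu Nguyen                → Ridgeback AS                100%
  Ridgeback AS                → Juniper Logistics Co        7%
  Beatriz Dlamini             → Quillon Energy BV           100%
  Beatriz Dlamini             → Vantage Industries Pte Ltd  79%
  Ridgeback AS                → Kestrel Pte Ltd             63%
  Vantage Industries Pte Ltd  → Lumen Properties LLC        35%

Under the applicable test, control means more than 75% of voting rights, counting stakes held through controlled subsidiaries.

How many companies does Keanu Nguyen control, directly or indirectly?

Keanu holds 100% of Ridgeback, so Keanu controls Ridgeback.
No other company's threshold is met.
Keanu controls 1 company.

1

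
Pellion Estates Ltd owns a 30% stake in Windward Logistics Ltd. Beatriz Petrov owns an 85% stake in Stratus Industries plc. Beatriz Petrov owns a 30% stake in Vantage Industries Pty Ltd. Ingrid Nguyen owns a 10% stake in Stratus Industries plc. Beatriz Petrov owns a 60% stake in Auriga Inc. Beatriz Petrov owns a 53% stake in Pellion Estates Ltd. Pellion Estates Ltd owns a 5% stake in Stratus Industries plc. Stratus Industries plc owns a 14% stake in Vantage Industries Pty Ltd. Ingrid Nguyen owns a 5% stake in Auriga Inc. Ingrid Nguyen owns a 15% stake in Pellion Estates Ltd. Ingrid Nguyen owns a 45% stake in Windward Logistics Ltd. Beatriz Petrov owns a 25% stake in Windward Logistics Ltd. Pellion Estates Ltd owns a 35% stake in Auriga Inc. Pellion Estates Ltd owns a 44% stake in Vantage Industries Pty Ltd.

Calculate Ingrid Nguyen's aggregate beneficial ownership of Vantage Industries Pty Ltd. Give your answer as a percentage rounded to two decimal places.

Ingrid reaches Vantage along 3 paths.
Via Pellion: 15% × 44% = 6.6%.
Via Stratus: 10% × 14% = 1.4%.
Via Pellion → Stratus: 15% × 5% × 14% = 0.105%.
Total: 6.6% + 1.4% + 0.105% = 8.105%.
Rounded: 8.11%.

8.11%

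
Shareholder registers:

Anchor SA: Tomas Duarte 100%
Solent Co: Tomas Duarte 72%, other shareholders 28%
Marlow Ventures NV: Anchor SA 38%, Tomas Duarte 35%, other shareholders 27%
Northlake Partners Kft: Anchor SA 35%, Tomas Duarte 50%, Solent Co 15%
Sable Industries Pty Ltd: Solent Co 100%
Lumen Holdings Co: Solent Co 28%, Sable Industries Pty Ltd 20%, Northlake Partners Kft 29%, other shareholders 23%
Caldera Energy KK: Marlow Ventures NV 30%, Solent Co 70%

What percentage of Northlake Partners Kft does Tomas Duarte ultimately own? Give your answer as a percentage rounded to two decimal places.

Tomas reaches Northlake along 3 paths.
Via Anchor: 100% × 35% = 35%.
Direct stake: 50% = 50%.
Via Solent: 72% × 15% = 10.8%.
Total: 35% + 50% + 10.8% = 95.8%.
Rounded: 95.80%.

95.80%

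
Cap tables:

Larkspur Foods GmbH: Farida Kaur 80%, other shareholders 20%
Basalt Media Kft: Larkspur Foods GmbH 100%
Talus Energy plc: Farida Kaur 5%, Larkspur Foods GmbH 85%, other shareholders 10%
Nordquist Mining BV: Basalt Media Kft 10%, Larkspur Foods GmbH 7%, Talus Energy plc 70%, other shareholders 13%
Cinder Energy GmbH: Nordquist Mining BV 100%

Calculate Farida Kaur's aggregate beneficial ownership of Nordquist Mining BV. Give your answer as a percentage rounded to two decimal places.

Farida reaches Nordquist along 4 paths.
Via Larkspur → Basalt: 80% × 100% × 10% = 8%.
Via Larkspur: 80% × 7% = 5.6%.
Via Talus: 5% × 70% = 3.5%.
Via Larkspur → Talus: 80% × 85% × 70% = 47.6%.
Total: 8% + 5.6% + 3.5% + 47.6% = 64.7%.
Rounded: 64.70%.

64.70%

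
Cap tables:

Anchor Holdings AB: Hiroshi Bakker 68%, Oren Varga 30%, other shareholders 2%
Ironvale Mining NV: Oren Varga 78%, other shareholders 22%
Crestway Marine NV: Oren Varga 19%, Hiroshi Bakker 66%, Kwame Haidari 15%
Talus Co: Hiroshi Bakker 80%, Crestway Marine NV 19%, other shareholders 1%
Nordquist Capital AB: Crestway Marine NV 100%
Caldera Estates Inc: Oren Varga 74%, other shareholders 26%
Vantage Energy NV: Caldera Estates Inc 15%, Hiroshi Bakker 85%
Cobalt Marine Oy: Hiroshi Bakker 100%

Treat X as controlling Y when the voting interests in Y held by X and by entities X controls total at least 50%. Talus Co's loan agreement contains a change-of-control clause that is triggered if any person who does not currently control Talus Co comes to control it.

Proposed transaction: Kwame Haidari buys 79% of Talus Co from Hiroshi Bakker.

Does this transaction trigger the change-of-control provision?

Yes

The purchase adds only to Kwame's holdings (Hiroshi's stake shrinks), so Kwame is the only person who could newly come to control Talus.
Kwame's largest direct stake is 15% in Crestway, which does not meet the threshold, so Kwame controls no company.
Neither Kwame nor any entity Kwame controls holds any voting interest in Talus.
So before the transaction, Kwame does not control Talus.
After the purchase, Kwame holds 79% of Talus directly, and Hiroshi's stake falls to 1%.
Kwame holds 79% of Talus, so Kwame controls Talus.
Kwame did not control Talus before and does after, so the clause is triggered.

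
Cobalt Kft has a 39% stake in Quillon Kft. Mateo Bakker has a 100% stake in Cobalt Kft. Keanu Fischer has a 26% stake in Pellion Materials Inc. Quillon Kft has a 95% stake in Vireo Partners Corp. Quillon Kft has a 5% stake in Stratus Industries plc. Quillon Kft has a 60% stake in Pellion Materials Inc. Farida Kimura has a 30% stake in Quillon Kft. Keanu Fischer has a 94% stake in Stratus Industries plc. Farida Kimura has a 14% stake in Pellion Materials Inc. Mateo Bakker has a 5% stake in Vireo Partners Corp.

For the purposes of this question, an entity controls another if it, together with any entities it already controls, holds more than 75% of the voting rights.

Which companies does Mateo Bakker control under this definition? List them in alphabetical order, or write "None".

Cobalt Kft

Mateo holds 100% of Cobalt, so Mateo controls Cobalt.
No other company's threshold is met.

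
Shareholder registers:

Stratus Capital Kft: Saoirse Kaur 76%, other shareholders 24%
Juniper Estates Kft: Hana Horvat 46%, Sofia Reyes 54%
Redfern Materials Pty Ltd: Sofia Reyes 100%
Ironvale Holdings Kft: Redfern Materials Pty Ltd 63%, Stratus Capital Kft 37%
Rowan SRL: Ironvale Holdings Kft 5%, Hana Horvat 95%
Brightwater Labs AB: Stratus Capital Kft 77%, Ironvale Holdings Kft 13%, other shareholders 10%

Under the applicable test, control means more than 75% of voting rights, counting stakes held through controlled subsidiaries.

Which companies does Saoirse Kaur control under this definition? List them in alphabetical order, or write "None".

Saoirse holds 76% of Stratus, so Saoirse controls Stratus.
Stratus holds 77% of Brightwater, so Saoirse controls Brightwater.
No other company's threshold is met.

Brightwater Labs AB, Stratus Capital Kft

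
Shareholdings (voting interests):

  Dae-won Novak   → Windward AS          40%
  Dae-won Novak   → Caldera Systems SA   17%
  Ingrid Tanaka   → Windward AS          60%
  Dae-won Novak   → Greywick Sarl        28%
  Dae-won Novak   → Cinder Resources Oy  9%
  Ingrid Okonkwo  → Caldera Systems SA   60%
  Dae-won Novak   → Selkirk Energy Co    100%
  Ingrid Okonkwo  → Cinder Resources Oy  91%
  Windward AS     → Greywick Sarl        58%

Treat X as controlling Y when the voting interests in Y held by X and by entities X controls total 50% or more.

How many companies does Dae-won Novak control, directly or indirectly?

Dae-won holds 100% of Selkirk, so Dae-won controls Selkirk.
No other company's threshold is met.
Dae-won controls 1 company.

1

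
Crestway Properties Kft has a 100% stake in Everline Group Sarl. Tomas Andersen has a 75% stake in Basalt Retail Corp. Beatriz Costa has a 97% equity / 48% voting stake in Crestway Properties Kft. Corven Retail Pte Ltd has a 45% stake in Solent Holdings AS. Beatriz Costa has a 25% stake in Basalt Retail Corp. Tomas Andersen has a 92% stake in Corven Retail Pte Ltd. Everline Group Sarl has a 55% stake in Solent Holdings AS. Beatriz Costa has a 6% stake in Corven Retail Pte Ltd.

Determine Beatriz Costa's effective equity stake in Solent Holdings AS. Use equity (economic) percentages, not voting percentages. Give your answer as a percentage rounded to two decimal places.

56.05%

Beatriz reaches Solent along 2 paths.
Via Crestway → Everline: 97% × 100% × 55% = 53.35%.
Via Corven: 6% × 45% = 2.7%.
Total: 53.35% + 2.7% = 56.05%.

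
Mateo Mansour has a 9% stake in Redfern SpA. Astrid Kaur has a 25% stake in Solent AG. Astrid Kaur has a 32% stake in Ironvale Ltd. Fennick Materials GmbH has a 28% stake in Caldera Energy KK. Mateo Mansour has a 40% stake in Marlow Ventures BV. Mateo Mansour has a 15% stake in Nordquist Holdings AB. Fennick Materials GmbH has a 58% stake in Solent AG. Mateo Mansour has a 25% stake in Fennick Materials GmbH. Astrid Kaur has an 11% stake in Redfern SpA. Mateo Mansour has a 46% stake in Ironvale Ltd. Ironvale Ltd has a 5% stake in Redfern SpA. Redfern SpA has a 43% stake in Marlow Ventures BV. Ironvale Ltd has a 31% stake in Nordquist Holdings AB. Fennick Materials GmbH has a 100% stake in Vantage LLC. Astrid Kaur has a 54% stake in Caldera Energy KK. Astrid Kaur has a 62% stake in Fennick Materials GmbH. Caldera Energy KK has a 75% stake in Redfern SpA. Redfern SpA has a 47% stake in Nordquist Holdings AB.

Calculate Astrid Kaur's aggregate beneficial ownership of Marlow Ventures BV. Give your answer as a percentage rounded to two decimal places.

28.43%

Astrid reaches Marlow along 4 paths.
Via Redfern: 11% × 43% = 4.73%.
Via Fennick → Caldera → Redfern: 62% × 28% × 75% × 43% = 5.5986%.
Via Caldera → Redfern: 54% × 75% × 43% = 17.415%.
Via Ironvale → Redfern: 32% × 5% × 43% = 0.688%.
Total: 4.73% + 5.5986% + 17.415% + 0.688% = 28.4316%.
Rounded: 28.43%.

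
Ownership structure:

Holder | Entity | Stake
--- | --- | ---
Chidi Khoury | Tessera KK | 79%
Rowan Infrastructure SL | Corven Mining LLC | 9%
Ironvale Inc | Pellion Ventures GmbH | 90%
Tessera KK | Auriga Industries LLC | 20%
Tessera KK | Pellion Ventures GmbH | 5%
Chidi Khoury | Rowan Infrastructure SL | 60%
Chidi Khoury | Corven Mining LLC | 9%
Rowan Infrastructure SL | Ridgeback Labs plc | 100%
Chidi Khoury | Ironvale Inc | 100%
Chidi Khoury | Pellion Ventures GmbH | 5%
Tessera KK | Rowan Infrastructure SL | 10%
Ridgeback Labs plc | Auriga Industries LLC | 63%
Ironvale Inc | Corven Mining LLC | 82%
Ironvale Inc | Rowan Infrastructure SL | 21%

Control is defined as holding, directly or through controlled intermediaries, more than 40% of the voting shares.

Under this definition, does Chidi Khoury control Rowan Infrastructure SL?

Chidi holds 79% of Tessera, so Chidi controls Tessera.
Chidi holds 100% of Ironvale, so Chidi controls Ironvale.
Ironvale and Tessera and Chidi together hold 21% + 10% + 60% = 91% of Rowan, so Chidi controls Rowan.

Yes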